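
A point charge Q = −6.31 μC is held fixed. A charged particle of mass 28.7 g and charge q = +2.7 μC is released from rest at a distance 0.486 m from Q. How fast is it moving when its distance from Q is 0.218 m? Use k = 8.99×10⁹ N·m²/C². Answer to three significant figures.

5.20 m/s

Only the electrostatic force acts, so mechanical energy is conserved: ½mv² = U₁ − U₂ = kQq(1/r₁ − 1/r₂).
U₁ − U₂ = (8.99×10⁹ N·m²/C²)(-6.31×10⁻⁶ C)(2.70×10⁻⁶ C)(1/0.486 − 1/0.218) = 0.387 J.
v = √(2·0.387/0.0287) = 5.20 m/s.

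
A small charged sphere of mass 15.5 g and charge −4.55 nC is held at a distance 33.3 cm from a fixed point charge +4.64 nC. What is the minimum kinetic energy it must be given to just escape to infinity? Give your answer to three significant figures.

To just escape, total mechanical energy must reach zero at infinity: ½mv²_min + U = 0, so ½mv²_min = −U = |kQq|/r.
|U| = |kQq|/r = (8.99×10⁹ N·m²/C²)(4.64×10⁻⁹)(4.55×10⁻⁹)/(0.333) = 5.70×10⁻⁷ J.

5.70×10⁻⁷ J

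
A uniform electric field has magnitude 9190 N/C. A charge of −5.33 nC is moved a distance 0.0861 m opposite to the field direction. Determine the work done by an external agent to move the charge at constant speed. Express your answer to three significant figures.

-4.22×10⁻⁶ J

The potential change for a displacement 0.0861 m opposite to the field direction is ΔV = +Ed = 791 V.
W_ext = qΔV = -4.22×10⁻⁶ J.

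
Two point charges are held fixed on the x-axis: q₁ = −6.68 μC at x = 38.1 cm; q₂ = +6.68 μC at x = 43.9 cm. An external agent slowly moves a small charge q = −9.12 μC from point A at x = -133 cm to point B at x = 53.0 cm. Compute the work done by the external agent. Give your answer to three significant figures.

For quasistatic motion the external work equals the change in potential energy: W_ext = qΔV = q(V_B − V_A).
At A: distances to the source charges are 1.71 m, 1.77 m; V_A = Σ kqᵢ/rᵢ = -1150 V.
At B: distances to the source charges are 0.149 m, 0.0910 m; V_B = Σ kqᵢ/rᵢ = 2.57×10⁵ V.
ΔV = V_B − V_A = 2.58×10⁵ V.
W_ext = qΔV = (-9.12×10⁻⁶ C)(2.58×10⁵ V) = -2.35 J.

-2.35 J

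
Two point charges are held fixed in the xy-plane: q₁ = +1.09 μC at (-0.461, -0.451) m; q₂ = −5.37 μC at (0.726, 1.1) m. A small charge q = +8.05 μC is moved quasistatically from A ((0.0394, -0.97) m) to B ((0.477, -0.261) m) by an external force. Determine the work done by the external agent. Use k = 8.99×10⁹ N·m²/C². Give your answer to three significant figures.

For quasistatic motion the external work equals the change in potential energy: W_ext = qΔV = q(V_B − V_A).
At A: distances to the source charges are 0.721 m, 2.18 m; V_A = Σ kqᵢ/rᵢ = -8540 V.
At B: distances to the source charges are 0.957 m, 1.38 m; V_B = Σ kqᵢ/rᵢ = -2.47×10⁴ V.
ΔV = V_B − V_A = -1.61×10⁴ V.
W_ext = qΔV = (8.05×10⁻⁶ C)(-1.61×10⁴ V) = -0.130 J.

-0.130 J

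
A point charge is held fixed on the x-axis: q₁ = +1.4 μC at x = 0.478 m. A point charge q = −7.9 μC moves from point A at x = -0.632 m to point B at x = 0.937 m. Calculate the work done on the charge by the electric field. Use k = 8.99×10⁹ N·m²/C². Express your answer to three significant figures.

The work done by the electric force is W_field = −ΔU = −q(V_B − V_A) = q(V_A − V_B).
At A: distance to the source charge is 1.11 m; V_A = kq₁/r = 1.13×10⁴ V.
At B: distance to the source charge is 0.459 m; V_B = kq₁/r = 2.74×10⁴ V.
ΔV = V_B − V_A = 1.61×10⁴ V.
W_field = −qΔV = −(-7.90×10⁻⁶ C)(1.61×10⁴ V) = 0.127 J.

0.127 J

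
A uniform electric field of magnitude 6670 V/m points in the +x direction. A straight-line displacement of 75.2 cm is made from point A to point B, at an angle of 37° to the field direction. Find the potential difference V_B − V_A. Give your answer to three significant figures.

Only the component of displacement along E changes the potential: ΔV = −E·d·cosθ.
ΔV = −(6670 V/m)(0.752 m)cos37° = -4010 V.

-4010 V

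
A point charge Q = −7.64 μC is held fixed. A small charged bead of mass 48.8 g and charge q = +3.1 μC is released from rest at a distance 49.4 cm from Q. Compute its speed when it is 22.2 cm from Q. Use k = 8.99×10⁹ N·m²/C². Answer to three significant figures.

Only the electrostatic force acts, so mechanical energy is conserved: ½mv² = U₁ − U₂ = kQq(1/r₁ − 1/r₂).
U₁ − U₂ = (8.99×10⁹ N·m²/C²)(-7.64×10⁻⁶ C)(3.10×10⁻⁶ C)(1/0.494 − 1/0.222) = 0.528 J.
v = √(2·0.528/0.0488) = 4.65 m/s.

4.65 m/s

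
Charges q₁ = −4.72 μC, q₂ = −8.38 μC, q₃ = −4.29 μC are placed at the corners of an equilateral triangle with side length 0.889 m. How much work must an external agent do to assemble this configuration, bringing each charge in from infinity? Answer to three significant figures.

The work to assemble the configuration equals its total potential energy, U = Σ kqᵢqⱼ/rᵢⱼ over all pairs.
All three pair separations equal the side length, 0.889 m.
U = (0.400) + (0.205) + (0.364) = 0.968 J.

0.968 J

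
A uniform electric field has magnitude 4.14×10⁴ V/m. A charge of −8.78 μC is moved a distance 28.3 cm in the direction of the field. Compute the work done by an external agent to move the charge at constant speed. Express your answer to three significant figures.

0.103 J

The potential change for a displacement 28.3 cm in the direction of the field is ΔV = −Ed = -1.17×10⁴ V.
W_ext = qΔV = 0.103 J.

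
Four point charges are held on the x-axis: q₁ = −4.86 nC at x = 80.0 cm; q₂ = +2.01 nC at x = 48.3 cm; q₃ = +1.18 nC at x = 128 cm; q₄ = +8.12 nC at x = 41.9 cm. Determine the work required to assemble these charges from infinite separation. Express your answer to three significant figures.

1.10×10⁻⁶ J

The assembly work is the sum of pairwise potential energies, U = Σ_{i<j} kqᵢqⱼ/rᵢⱼ.
Pair separations: r₁₂ = 0.317 m, r₁₃ = 0.480 m, r₁₄ = 0.381 m, r₂₃ = 0.797 m, r₂₄ = 0.0640 m, r₃₄ = 0.861 m.
Summing all 6 pair terms gives U = 1.10×10⁻⁶ J.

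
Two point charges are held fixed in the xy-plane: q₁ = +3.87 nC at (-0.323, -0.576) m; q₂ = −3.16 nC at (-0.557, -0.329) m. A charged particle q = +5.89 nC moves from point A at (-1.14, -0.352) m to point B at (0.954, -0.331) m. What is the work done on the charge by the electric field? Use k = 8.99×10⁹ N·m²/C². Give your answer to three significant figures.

The work done by the electric force is W_field = −ΔU = −q(V_B − V_A) = q(V_A − V_B).
At A: distances to the source charges are 0.847 m, 0.583 m; V_A = Σ kqᵢ/rᵢ = -7.62 V.
At B: distances to the source charges are 1.30 m, 1.51 m; V_B = Σ kqᵢ/rᵢ = 7.96 V.
ΔV = V_B − V_A = 15.6 V.
W_field = −qΔV = −(5.89×10⁻⁹ C)(15.6 V) = -9.17×10⁻⁸ J.

-9.17×10⁻⁸ J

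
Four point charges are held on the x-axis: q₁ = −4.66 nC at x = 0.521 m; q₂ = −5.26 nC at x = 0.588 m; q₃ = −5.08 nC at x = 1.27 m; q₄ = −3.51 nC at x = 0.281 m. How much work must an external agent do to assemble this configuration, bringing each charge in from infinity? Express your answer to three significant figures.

The work to assemble the configuration equals its total potential energy, U = Σ kqᵢqⱼ/rᵢⱼ over all pairs.
Pair separations: r₁₂ = 0.0670 m, r₁₃ = 0.749 m, r₁₄ = 0.240 m, r₂₃ = 0.682 m, r₂₄ = 0.307 m, r₃₄ = 0.989 m.
Summing all 6 pair terms gives U = 5.24×10⁻⁶ J.

5.24×10⁻⁶ J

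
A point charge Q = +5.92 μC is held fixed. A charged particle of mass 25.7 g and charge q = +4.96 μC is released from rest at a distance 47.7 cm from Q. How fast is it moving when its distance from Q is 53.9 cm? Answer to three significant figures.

Only the electrostatic force acts, so mechanical energy is conserved: ½mv² = U₁ − U₂ = kQq(1/r₁ − 1/r₂).
U₁ − U₂ = (8.99×10⁹ N·m²/C²)(5.92×10⁻⁶ C)(4.96×10⁻⁶ C)(1/0.477 − 1/0.539) = 0.0637 J.
v = √(2·0.0637/0.0257) = 2.23 m/s.

2.23 m/s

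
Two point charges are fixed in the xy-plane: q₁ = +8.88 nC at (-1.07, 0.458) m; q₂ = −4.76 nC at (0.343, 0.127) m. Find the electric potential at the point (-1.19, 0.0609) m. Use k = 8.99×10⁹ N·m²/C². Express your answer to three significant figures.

Electric potential is a scalar, so the contributions from each charge add algebraically: V = Σ kqᵢ/rᵢ.
Distances from the field point to each charge: r₁ = 0.415 m, r₂ = 1.53 m.
V = k[(8.88×10⁻⁹)/(0.415) + (-4.76×10⁻⁹)/(1.53)] = 165 V.

165 V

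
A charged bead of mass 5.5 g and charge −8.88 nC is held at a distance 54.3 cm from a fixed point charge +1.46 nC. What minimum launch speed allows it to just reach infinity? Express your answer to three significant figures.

To just escape, total mechanical energy must reach zero at infinity: ½mv²_min + U = 0, so ½mv²_min = −U = |kQq|/r.
|U| = |kQq|/r = (8.99×10⁹ N·m²/C²)(1.46×10⁻⁹)(8.88×10⁻⁹)/(0.543) = 2.15×10⁻⁷ J.
v_min = √(2|U|/m) = √(2·2.15×10⁻⁷/5.50×10⁻³) = 8.83×10⁻³ m/s.

8.83×10⁻³ m/s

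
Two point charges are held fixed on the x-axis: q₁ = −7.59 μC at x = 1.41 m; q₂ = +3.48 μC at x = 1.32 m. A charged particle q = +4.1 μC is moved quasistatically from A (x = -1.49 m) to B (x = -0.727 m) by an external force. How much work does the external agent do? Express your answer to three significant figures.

-0.0174 J

For quasistatic motion the external work equals the change in potential energy: W_ext = qΔV = q(V_B − V_A).
At A: distances to the source charges are 2.90 m, 2.81 m; V_A = Σ kqᵢ/rᵢ = -1.24×10⁴ V.
At B: distances to the source charges are 2.14 m, 2.05 m; V_B = Σ kqᵢ/rᵢ = -1.66×10⁴ V.
ΔV = V_B − V_A = -4250 V.
W_ext = qΔV = (4.10×10⁻⁶ C)(-4250 V) = -0.0174 J.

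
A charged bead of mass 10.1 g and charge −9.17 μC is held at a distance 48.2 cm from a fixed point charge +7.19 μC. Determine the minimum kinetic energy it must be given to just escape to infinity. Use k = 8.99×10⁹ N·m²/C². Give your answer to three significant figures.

1.23 J

To just escape, total mechanical energy must reach zero at infinity: ½mv²_min + U = 0, so ½mv²_min = −U = |kQq|/r.
|U| = |kQq|/r = (8.99×10⁹ N·m²/C²)(7.19×10⁻⁶)(9.17×10⁻⁶)/(0.482) = 1.23 J.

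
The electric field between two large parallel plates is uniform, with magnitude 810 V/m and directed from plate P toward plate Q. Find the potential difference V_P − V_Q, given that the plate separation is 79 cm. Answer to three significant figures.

640 V

In a uniform field, potential decreases in the direction of E: ΔV = −E·d for a displacement d parallel to E.
Going from Q to P is a displacement of 79 cm opposite to the field, so V_P − V_Q = +Ed = 640 V.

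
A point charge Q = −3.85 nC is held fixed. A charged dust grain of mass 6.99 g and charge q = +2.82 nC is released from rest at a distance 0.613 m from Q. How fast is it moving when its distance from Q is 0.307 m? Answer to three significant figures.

Only the electrostatic force acts, so mechanical energy is conserved: ½mv² = U₁ − U₂ = kQq(1/r₁ − 1/r₂).
U₁ − U₂ = (8.99×10⁹ N·m²/C²)(-3.85×10⁻⁹ C)(2.82×10⁻⁹ C)(1/0.613 − 1/0.307) = 1.59×10⁻⁷ J.
v = √(2·1.59×10⁻⁷/6.99×10⁻³) = 6.74×10⁻³ m/s.

6.74×10⁻³ m/s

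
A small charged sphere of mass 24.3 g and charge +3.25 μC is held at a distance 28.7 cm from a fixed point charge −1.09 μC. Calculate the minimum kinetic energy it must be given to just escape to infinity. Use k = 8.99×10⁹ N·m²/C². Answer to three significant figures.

0.111 J

To just escape, total mechanical energy must reach zero at infinity: ½mv²_min + U = 0, so ½mv²_min = −U = |kQq|/r.
|U| = |kQq|/r = (8.99×10⁹ N·m²/C²)(1.09×10⁻⁶)(3.25×10⁻⁶)/(0.287) = 0.111 J.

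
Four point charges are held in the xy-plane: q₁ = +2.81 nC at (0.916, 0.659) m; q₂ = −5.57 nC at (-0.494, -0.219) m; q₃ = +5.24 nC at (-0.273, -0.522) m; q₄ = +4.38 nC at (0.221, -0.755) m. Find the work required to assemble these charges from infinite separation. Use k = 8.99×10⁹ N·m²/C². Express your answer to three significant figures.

-5.03×10⁻⁷ J

The work to assemble the configuration equals its total potential energy, U = Σ kqᵢqⱼ/rᵢⱼ over all pairs.
Pair separations: r₁₂ = 1.66 m, r₁₃ = 1.68 m, r₁₄ = 1.58 m, r₂₃ = 0.375 m, r₂₄ = 0.894 m, r₃₄ = 0.546 m.
Summing all 6 pair terms gives U = -5.03×10⁻⁷ J.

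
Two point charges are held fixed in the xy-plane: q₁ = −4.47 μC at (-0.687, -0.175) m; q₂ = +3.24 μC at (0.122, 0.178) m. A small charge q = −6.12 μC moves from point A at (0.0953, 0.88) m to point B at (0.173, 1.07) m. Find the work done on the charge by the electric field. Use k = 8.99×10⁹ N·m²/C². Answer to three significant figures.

-0.0295 J

The work done by the electric force is W_field = −ΔU = −q(V_B − V_A) = q(V_A − V_B).
At A: distances to the source charges are 1.31 m, 0.703 m; V_A = Σ kqᵢ/rᵢ = 1.09×10⁴ V.
At B: distances to the source charges are 1.51 m, 0.893 m; V_B = Σ kqᵢ/rᵢ = 6040 V.
ΔV = V_B − V_A = -4820 V.
W_field = −qΔV = −(-6.12×10⁻⁶ C)(-4820 V) = -0.0295 J.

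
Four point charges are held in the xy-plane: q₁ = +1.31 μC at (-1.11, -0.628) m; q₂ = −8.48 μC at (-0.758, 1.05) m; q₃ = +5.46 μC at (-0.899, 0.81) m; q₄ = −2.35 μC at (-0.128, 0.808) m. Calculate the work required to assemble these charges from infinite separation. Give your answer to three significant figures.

The assembly work is the sum of pairwise potential energies, U = Σ_{i<j} kqᵢqⱼ/rᵢⱼ.
Pair separations: r₁₂ = 1.71 m, r₁₃ = 1.45 m, r₁₄ = 1.74 m, r₂₃ = 0.278 m, r₂₄ = 0.675 m, r₃₄ = 0.771 m.
Summing all 6 pair terms gives U = -1.41 J.

-1.41 J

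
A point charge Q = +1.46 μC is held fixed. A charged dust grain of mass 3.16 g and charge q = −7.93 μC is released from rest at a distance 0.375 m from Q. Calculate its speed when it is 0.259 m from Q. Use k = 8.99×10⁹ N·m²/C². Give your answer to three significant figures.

Only the electrostatic force acts, so mechanical energy is conserved: ½mv² = U₁ − U₂ = kQq(1/r₁ − 1/r₂).
U₁ − U₂ = (8.99×10⁹ N·m²/C²)(1.46×10⁻⁶ C)(-7.93×10⁻⁶ C)(1/0.375 − 1/0.259) = 0.124 J.
v = √(2·0.124/3.16×10⁻³) = 8.87 m/s.

8.87 m/s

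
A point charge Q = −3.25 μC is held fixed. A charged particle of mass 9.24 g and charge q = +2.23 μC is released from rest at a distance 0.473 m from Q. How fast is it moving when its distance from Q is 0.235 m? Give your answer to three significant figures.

Only the electrostatic force acts, so mechanical energy is conserved: ½mv² = U₁ − U₂ = kQq(1/r₁ − 1/r₂).
U₁ − U₂ = (8.99×10⁹ N·m²/C²)(-3.25×10⁻⁶ C)(2.23×10⁻⁶ C)(1/0.473 − 1/0.235) = 0.140 J.
v = √(2·0.140/9.24×10⁻³) = 5.50 m/s.

5.50 m/s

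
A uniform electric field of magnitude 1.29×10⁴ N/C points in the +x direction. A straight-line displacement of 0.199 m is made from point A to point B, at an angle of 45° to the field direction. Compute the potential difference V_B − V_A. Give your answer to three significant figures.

-1820 V

Only the component of displacement along E changes the potential: ΔV = −E·d·cosθ.
ΔV = −(1.29×10⁴ V/m)(0.199 m)cos45° = -1820 V.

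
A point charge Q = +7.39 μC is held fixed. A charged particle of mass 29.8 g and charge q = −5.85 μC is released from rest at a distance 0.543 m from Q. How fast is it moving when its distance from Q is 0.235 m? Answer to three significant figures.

Only the electrostatic force acts, so mechanical energy is conserved: ½mv² = U₁ − U₂ = kQq(1/r₁ − 1/r₂).
U₁ − U₂ = (8.99×10⁹ N·m²/C²)(7.39×10⁻⁶ C)(-5.85×10⁻⁶ C)(1/0.543 − 1/0.235) = 0.938 J.
v = √(2·0.938/0.0298) = 7.93 m/s.

7.93 m/s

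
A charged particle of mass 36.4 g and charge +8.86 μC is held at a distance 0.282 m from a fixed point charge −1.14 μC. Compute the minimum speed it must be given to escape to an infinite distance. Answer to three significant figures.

4.21 m/s

To just escape, total mechanical energy must reach zero at infinity: ½mv²_min + U = 0, so ½mv²_min = −U = |kQq|/r.
|U| = |kQq|/r = (8.99×10⁹ N·m²/C²)(1.14×10⁻⁶)(8.86×10⁻⁶)/(0.282) = 0.322 J.
v_min = √(2|U|/m) = √(2·0.322/0.0364) = 4.21 m/s.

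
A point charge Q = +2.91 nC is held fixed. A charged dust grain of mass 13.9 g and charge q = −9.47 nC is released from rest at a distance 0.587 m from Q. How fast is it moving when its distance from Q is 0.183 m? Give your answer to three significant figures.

0.0116 m/s

Only the electrostatic force acts, so mechanical energy is conserved: ½mv² = U₁ − U₂ = kQq(1/r₁ − 1/r₂).
U₁ − U₂ = (8.99×10⁹ N·m²/C²)(2.91×10⁻⁹ C)(-9.47×10⁻⁹ C)(1/0.587 − 1/0.183) = 9.32×10⁻⁷ J.
v = √(2·9.32×10⁻⁷/0.0139) = 0.0116 m/s.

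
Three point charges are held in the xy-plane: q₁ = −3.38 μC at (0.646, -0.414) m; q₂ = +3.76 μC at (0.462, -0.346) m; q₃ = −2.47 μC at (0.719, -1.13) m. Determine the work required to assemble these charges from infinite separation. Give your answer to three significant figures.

The assembly work is the sum of pairwise potential energies, U = Σ_{i<j} kqᵢqⱼ/rᵢⱼ.
Pair separations: r₁₂ = 0.196 m, r₁₃ = 0.720 m, r₂₃ = 0.825 m.
U = (-0.582) + (0.104) + (-0.101) = -0.579 J.

-0.579 J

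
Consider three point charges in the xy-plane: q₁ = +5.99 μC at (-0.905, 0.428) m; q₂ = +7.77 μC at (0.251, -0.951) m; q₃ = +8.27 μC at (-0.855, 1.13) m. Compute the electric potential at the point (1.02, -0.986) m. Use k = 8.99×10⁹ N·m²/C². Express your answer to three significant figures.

Electric potential is a scalar, so the contributions from each charge add algebraically: V = Σ kqᵢ/rᵢ.
Distances from the field point to each charge: r₁ = 2.39 m, r₂ = 0.770 m, r₃ = 2.83 m.
V = k[(5.99×10⁻⁶)/(2.39) + (7.77×10⁻⁶)/(0.770) + (8.27×10⁻⁶)/(2.83)] = 1.40×10⁵ V.

1.40×10⁵ V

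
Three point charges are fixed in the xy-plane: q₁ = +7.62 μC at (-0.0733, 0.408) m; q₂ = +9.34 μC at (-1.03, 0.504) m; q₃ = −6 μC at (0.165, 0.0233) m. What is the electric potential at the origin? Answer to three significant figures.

-8.52×10⁴ V

The total potential is the scalar sum of each charge's contribution, V = Σ kqᵢ/rᵢ.
Distances from the field point to each charge: r₁ = 0.415 m, r₂ = 1.15 m, r₃ = 0.167 m.
V = k[(7.62×10⁻⁶)/(0.415) + (9.34×10⁻⁶)/(1.15) + (-6.00×10⁻⁶)/(0.167)] = -8.52×10⁴ V.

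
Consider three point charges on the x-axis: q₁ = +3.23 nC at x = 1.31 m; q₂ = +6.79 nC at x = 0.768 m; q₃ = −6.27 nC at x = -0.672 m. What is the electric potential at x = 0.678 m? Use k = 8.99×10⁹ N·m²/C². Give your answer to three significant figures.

682 V

Electric potential is a scalar, so the contributions from each charge add algebraically: V = Σ kqᵢ/rᵢ.
Distances from the field point to each charge: r₁ = 0.632 m, r₂ = 0.0900 m, r₃ = 1.35 m.
V = k[(3.23×10⁻⁹)/(0.632) + (6.79×10⁻⁹)/(0.0900) + (-6.27×10⁻⁹)/(1.35)] = 682 V.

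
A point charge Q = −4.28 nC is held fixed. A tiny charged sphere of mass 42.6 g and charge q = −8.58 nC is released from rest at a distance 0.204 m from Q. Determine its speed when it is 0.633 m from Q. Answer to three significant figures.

7.18×10⁻³ m/s

Only the electrostatic force acts, so mechanical energy is conserved: ½mv² = U₁ − U₂ = kQq(1/r₁ − 1/r₂).
U₁ − U₂ = (8.99×10⁹ N·m²/C²)(-4.28×10⁻⁹ C)(-8.58×10⁻⁹ C)(1/0.204 − 1/0.633) = 1.10×10⁻⁶ J.
v = √(2·1.10×10⁻⁶/0.0426) = 7.18×10⁻³ m/s.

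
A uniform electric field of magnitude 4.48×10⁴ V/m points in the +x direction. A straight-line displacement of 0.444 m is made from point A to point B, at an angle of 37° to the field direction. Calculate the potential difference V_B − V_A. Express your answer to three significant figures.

Only the component of displacement along E changes the potential: ΔV = −E·d·cosθ.
ΔV = −(4.48×10⁴ V/m)(0.444 m)cos37° = -1.59×10⁴ V.

-1.59×10⁴ V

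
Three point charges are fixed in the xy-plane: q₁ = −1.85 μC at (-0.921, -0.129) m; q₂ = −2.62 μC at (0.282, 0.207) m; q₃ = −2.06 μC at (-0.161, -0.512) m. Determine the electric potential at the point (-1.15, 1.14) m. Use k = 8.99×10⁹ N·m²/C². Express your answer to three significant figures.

Electric potential is a scalar, so the contributions from each charge add algebraically: V = Σ kqᵢ/rᵢ.
Distances from the field point to each charge: r₁ = 1.29 m, r₂ = 1.71 m, r₃ = 1.93 m.
V = k[(-1.85×10⁻⁶)/(1.29) + (-2.62×10⁻⁶)/(1.71) + (-2.06×10⁻⁶)/(1.93)] = -3.63×10⁴ V.

-3.63×10⁴ V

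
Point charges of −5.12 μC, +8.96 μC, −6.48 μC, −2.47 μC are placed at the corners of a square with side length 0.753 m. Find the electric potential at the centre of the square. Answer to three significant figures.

Electric potential is a scalar, so the contributions from each charge add algebraically: V = Σ kqᵢ/rᵢ.
The distance from each corner to the centre is a√2/2 = 0.532 m.
V = k[(-5.12×10⁻⁶)/(0.532) + (8.96×10⁻⁶)/(0.532) + (-6.48×10⁻⁶)/(0.532) + (-2.47×10⁻⁶)/(0.532)] = -8.63×10⁴ V.

-8.63×10⁴ V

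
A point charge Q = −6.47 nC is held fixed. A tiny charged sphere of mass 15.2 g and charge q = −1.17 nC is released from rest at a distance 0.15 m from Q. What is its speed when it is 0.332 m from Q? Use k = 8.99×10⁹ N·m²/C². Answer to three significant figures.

5.72×10⁻³ m/s

Only the electrostatic force acts, so mechanical energy is conserved: ½mv² = U₁ − U₂ = kQq(1/r₁ − 1/r₂).
U₁ − U₂ = (8.99×10⁹ N·m²/C²)(-6.47×10⁻⁹ C)(-1.17×10⁻⁹ C)(1/0.150 − 1/0.332) = 2.49×10⁻⁷ J.
v = √(2·2.49×10⁻⁷/0.0152) = 5.72×10⁻³ m/s.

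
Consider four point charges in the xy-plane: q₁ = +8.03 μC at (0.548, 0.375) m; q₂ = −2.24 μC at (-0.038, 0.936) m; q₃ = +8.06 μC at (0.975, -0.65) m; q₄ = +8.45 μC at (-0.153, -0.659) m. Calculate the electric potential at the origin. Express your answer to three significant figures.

Electric potential is a scalar, so the contributions from each charge add algebraically: V = Σ kqᵢ/rᵢ.
Distances from the field point to each charge: r₁ = 0.664 m, r₂ = 0.937 m, r₃ = 1.17 m, r₄ = 0.677 m.
V = k[(8.03×10⁻⁶)/(0.664) + (-2.24×10⁻⁶)/(0.937) + (8.06×10⁻⁶)/(1.17) + (8.45×10⁻⁶)/(0.677)] = 2.61×10⁵ V.

2.61×10⁵ V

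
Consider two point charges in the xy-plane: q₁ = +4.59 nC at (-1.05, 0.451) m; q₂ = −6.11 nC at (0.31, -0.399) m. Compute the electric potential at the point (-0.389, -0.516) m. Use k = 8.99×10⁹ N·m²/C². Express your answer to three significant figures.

-42.3 V

The total potential is the scalar sum of each charge's contribution, V = Σ kqᵢ/rᵢ.
Distances from the field point to each charge: r₁ = 1.17 m, r₂ = 0.709 m.
V = k[(4.59×10⁻⁹)/(1.17) + (-6.11×10⁻⁹)/(0.709)] = -42.3 V.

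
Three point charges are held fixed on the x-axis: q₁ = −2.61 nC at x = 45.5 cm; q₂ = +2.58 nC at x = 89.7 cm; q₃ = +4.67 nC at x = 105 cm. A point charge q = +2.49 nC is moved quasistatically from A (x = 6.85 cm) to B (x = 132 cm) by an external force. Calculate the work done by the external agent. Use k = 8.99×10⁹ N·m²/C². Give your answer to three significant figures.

4.31×10⁻⁷ J

For quasistatic motion the external work equals the change in potential energy: W_ext = qΔV = q(V_B − V_A).
At A: distances to the source charges are 0.387 m, 0.829 m, 0.982 m; V_A = Σ kqᵢ/rᵢ = 10.1 V.
At B: distances to the source charges are 0.865 m, 0.423 m, 0.270 m; V_B = Σ kqᵢ/rᵢ = 183 V.
ΔV = V_B − V_A = 173 V.
W_ext = qΔV = (2.49×10⁻⁹ C)(173 V) = 4.31×10⁻⁷ J.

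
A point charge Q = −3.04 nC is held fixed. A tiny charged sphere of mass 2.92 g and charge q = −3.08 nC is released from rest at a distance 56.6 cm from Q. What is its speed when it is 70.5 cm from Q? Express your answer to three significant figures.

Only the electrostatic force acts, so mechanical energy is conserved: ½mv² = U₁ − U₂ = kQq(1/r₁ − 1/r₂).
U₁ − U₂ = (8.99×10⁹ N·m²/C²)(-3.04×10⁻⁹ C)(-3.08×10⁻⁹ C)(1/0.566 − 1/0.705) = 2.93×10⁻⁸ J.
v = √(2·2.93×10⁻⁸/2.92×10⁻³) = 4.48×10⁻³ m/s.

4.48×10⁻³ m/s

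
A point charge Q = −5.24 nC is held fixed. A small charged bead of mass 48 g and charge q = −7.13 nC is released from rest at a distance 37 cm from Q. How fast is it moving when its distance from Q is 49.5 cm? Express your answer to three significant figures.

3.09×10⁻³ m/s

Only the electrostatic force acts, so mechanical energy is conserved: ½mv² = U₁ − U₂ = kQq(1/r₁ − 1/r₂).
U₁ − U₂ = (8.99×10⁹ N·m²/C²)(-5.24×10⁻⁹ C)(-7.13×10⁻⁹ C)(1/0.370 − 1/0.495) = 2.29×10⁻⁷ J.
v = √(2·2.29×10⁻⁷/0.0480) = 3.09×10⁻³ m/s.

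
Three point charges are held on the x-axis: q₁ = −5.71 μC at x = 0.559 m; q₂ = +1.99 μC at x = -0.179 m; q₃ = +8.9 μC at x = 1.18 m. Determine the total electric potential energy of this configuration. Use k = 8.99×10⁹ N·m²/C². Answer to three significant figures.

The work to assemble the configuration equals its total potential energy, U = Σ kqᵢqⱼ/rᵢⱼ over all pairs.
Pair separations: r₁₂ = 0.738 m, r₁₃ = 0.621 m, r₂₃ = 1.36 m.
U = (-0.138) + (-0.736) + (0.117) = -0.757 J.

-0.757 J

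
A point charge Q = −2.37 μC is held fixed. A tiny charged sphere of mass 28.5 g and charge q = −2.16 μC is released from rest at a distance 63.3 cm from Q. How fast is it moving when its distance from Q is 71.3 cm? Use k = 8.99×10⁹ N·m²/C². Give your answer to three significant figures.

0.757 m/s

Only the electrostatic force acts, so mechanical energy is conserved: ½mv² = U₁ − U₂ = kQq(1/r₁ − 1/r₂).
U₁ − U₂ = (8.99×10⁹ N·m²/C²)(-2.37×10⁻⁶ C)(-2.16×10⁻⁶ C)(1/0.633 − 1/0.713) = 8.16×10⁻³ J.
v = √(2·8.16×10⁻³/0.0285) = 0.757 m/s.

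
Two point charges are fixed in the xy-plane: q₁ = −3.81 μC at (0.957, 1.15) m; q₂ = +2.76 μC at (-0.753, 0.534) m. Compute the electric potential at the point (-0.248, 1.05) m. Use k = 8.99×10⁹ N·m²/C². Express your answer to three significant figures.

6040 V

The total potential is the scalar sum of each charge's contribution, V = Σ kqᵢ/rᵢ.
Distances from the field point to each charge: r₁ = 1.21 m, r₂ = 0.722 m.
V = k[(-3.81×10⁻⁶)/(1.21) + (2.76×10⁻⁶)/(0.722)] = 6040 V.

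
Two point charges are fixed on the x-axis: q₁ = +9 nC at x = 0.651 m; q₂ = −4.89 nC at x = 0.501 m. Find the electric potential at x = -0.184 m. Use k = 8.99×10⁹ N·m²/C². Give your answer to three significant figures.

The total potential is the scalar sum of each charge's contribution, V = Σ kqᵢ/rᵢ.
Distances from the field point to each charge: r₁ = 0.835 m, r₂ = 0.685 m.
V = k[(9.00×10⁻⁹)/(0.835) + (-4.89×10⁻⁹)/(0.685)] = 32.7 V.

32.7 V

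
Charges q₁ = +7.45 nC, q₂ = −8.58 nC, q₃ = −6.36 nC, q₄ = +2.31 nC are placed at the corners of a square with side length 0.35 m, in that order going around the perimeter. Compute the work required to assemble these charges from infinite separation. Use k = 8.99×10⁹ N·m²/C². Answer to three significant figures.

-1.40×10⁻⁶ J

The assembly work is the sum of pairwise potential energies, U = Σ_{i<j} kqᵢqⱼ/rᵢⱼ.
The four side pairs have separation 0.350 m and the two diagonal pairs 0.495 m.
Summing all 6 pair terms gives U = -1.40×10⁻⁶ J.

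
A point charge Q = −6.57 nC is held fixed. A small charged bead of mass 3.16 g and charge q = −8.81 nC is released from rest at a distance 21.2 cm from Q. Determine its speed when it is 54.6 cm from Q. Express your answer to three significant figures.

0.0308 m/s

Only the electrostatic force acts, so mechanical energy is conserved: ½mv² = U₁ − U₂ = kQq(1/r₁ − 1/r₂).
U₁ − U₂ = (8.99×10⁹ N·m²/C²)(-6.57×10⁻⁹ C)(-8.81×10⁻⁹ C)(1/0.212 − 1/0.546) = 1.50×10⁻⁶ J.
v = √(2·1.50×10⁻⁶/3.16×10⁻³) = 0.0308 m/s.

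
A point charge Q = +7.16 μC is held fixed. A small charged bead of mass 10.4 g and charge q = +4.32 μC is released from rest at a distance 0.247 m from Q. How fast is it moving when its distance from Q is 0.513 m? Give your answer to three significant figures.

Only the electrostatic force acts, so mechanical energy is conserved: ½mv² = U₁ − U₂ = kQq(1/r₁ − 1/r₂).
U₁ − U₂ = (8.99×10⁹ N·m²/C²)(7.16×10⁻⁶ C)(4.32×10⁻⁶ C)(1/0.247 − 1/0.513) = 0.584 J.
v = √(2·0.584/0.0104) = 10.6 m/s.

10.6 m/s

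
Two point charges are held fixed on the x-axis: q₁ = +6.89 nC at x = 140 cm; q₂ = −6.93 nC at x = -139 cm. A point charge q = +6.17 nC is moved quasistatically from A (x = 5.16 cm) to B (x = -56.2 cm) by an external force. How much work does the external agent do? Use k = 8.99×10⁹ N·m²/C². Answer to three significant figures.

For quasistatic motion the external work equals the change in potential energy: W_ext = qΔV = q(V_B − V_A).
At A: distances to the source charges are 1.35 m, 1.44 m; V_A = Σ kqᵢ/rᵢ = 2.72 V.
At B: distances to the source charges are 1.96 m, 0.828 m; V_B = Σ kqᵢ/rᵢ = -43.7 V.
ΔV = V_B − V_A = -46.4 V.
W_ext = qΔV = (6.17×10⁻⁹ C)(-46.4 V) = -2.86×10⁻⁷ J.

-2.86×10⁻⁷ J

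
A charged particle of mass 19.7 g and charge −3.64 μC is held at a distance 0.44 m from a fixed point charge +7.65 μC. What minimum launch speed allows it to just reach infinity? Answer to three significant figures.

To just escape, total mechanical energy must reach zero at infinity: ½mv²_min + U = 0, so ½mv²_min = −U = |kQq|/r.
|U| = |kQq|/r = (8.99×10⁹ N·m²/C²)(7.65×10⁻⁶)(3.64×10⁻⁶)/(0.440) = 0.569 J.
v_min = √(2|U|/m) = √(2·0.569/0.0197) = 7.60 m/s.

7.60 m/s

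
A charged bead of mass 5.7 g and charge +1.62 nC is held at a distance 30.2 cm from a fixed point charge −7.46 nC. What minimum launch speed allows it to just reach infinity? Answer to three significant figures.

0.0112 m/s

To just escape, total mechanical energy must reach zero at infinity: ½mv²_min + U = 0, so ½mv²_min = −U = |kQq|/r.
|U| = |kQq|/r = (8.99×10⁹ N·m²/C²)(7.46×10⁻⁹)(1.62×10⁻⁹)/(0.302) = 3.60×10⁻⁷ J.
v_min = √(2|U|/m) = √(2·3.60×10⁻⁷/5.70×10⁻³) = 0.0112 m/s.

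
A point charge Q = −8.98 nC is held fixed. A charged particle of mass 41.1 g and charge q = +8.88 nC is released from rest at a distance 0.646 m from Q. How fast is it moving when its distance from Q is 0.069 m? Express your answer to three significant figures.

0.0213 m/s

Only the electrostatic force acts, so mechanical energy is conserved: ½mv² = U₁ − U₂ = kQq(1/r₁ − 1/r₂).
U₁ − U₂ = (8.99×10⁹ N·m²/C²)(-8.98×10⁻⁹ C)(8.88×10⁻⁹ C)(1/0.646 − 1/0.0690) = 9.28×10⁻⁶ J.
v = √(2·9.28×10⁻⁶/0.0411) = 0.0213 m/s.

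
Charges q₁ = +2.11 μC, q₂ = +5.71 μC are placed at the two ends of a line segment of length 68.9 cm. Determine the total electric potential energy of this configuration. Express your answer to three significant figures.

0.157 J

The work to assemble the configuration equals its total potential energy, U = Σ kqᵢqⱼ/rᵢⱼ over all pairs.
The separation is r = 0.689 m.
U = (0.157) = 0.157 J.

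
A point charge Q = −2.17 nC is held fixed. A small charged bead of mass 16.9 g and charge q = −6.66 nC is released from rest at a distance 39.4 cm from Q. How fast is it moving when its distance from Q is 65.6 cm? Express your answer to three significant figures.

Only the electrostatic force acts, so mechanical energy is conserved: ½mv² = U₁ − U₂ = kQq(1/r₁ − 1/r₂).
U₁ − U₂ = (8.99×10⁹ N·m²/C²)(-2.17×10⁻⁹ C)(-6.66×10⁻⁹ C)(1/0.394 − 1/0.656) = 1.32×10⁻⁷ J.
v = √(2·1.32×10⁻⁷/0.0169) = 3.95×10⁻³ m/s.

3.95×10⁻³ m/s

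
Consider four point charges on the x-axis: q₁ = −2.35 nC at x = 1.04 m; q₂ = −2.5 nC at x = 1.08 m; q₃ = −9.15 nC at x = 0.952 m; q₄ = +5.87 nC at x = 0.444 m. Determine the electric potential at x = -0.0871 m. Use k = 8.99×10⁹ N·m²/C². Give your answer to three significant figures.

-17.8 V

The total potential is the scalar sum of each charge's contribution, V = Σ kqᵢ/rᵢ.
Distances from the field point to each charge: r₁ = 1.13 m, r₂ = 1.17 m, r₃ = 1.04 m, r₄ = 0.531 m.
V = k[(-2.35×10⁻⁹)/(1.13) + (-2.50×10⁻⁹)/(1.17) + (-9.15×10⁻⁹)/(1.04) + (5.87×10⁻⁹)/(0.531)] = -17.8 V.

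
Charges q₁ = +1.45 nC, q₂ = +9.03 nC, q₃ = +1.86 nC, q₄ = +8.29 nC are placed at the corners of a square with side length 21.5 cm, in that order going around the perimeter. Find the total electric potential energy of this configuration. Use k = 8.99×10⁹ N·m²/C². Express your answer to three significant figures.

The assembly work is the sum of pairwise potential energies, U = Σ_{i<j} kqᵢqⱼ/rᵢⱼ.
The four side pairs have separation 0.215 m and the two diagonal pairs 0.304 m.
Summing all 6 pair terms gives U = 4.69×10⁻⁶ J.

4.69×10⁻⁶ J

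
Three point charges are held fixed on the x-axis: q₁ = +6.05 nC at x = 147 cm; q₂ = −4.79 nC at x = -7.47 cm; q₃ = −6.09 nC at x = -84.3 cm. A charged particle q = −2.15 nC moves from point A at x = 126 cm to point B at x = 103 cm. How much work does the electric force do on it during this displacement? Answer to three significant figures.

-3.12×10⁻⁷ J

The work done by the electric force is W_field = −ΔU = −q(V_B − V_A) = q(V_A − V_B).
At A: distances to the source charges are 0.210 m, 1.33 m, 2.10 m; V_A = Σ kqᵢ/rᵢ = 201 V.
At B: distances to the source charges are 0.440 m, 1.10 m, 1.87 m; V_B = Σ kqᵢ/rᵢ = 55.4 V.
ΔV = V_B − V_A = -145 V.
W_field = −qΔV = −(-2.15×10⁻⁹ C)(-145 V) = -3.12×10⁻⁷ J.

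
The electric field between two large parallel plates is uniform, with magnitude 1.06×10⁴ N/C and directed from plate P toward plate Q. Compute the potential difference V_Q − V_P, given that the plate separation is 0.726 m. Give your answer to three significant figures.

-7700 V

In a uniform field, potential decreases in the direction of E: ΔV = −E·d for a displacement d parallel to E.
Going from P to Q is a displacement of 0.726 m along the field, so V_Q − V_P = −Ed = -7700 V.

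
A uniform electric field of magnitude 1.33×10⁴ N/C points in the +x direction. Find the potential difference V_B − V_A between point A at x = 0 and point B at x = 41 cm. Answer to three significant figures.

-5450 V

In a uniform field, potential decreases in the direction of E: V_B − V_A = −E·Δx.
V_B − V_A = −(1.33×10⁴ V/m)(0.410 m) = -5450 V.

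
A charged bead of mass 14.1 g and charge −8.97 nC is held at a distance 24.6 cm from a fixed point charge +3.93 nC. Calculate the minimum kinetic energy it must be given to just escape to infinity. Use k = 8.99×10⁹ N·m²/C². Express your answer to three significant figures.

1.29×10⁻⁶ J

To just escape, total mechanical energy must reach zero at infinity: ½mv²_min + U = 0, so ½mv²_min = −U = |kQq|/r.
|U| = |kQq|/r = (8.99×10⁹ N·m²/C²)(3.93×10⁻⁹)(8.97×10⁻⁹)/(0.246) = 1.29×10⁻⁶ J.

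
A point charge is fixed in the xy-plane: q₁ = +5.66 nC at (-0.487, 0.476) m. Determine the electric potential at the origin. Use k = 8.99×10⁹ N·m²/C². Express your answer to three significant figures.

74.7 V

Electric potential is a scalar, so the contributions from each charge add algebraically: V = Σ kqᵢ/rᵢ.
Distances from the field point to each charge: r₁ = 0.681 m.
V = k[(5.66×10⁻⁹)/(0.681)] = 74.7 V.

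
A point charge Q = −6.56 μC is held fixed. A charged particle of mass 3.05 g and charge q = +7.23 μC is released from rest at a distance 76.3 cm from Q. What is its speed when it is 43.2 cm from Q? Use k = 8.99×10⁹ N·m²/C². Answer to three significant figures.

Only the electrostatic force acts, so mechanical energy is conserved: ½mv² = U₁ − U₂ = kQq(1/r₁ − 1/r₂).
U₁ − U₂ = (8.99×10⁹ N·m²/C²)(-6.56×10⁻⁶ C)(7.23×10⁻⁶ C)(1/0.763 − 1/0.432) = 0.428 J.
v = √(2·0.428/3.05×10⁻³) = 16.8 m/s.

16.8 m/s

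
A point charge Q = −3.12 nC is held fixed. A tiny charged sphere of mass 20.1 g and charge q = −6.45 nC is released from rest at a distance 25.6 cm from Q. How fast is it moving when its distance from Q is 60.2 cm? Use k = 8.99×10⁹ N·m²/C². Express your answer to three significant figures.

6.36×10⁻³ m/s

Only the electrostatic force acts, so mechanical energy is conserved: ½mv² = U₁ − U₂ = kQq(1/r₁ − 1/r₂).
U₁ − U₂ = (8.99×10⁹ N·m²/C²)(-3.12×10⁻⁹ C)(-6.45×10⁻⁹ C)(1/0.256 − 1/0.602) = 4.06×10⁻⁷ J.
v = √(2·4.06×10⁻⁷/0.0201) = 6.36×10⁻³ m/s.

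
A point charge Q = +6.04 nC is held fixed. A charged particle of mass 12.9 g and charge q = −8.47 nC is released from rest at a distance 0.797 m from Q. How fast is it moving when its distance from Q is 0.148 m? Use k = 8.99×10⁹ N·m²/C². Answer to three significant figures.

0.0198 m/s

Only the electrostatic force acts, so mechanical energy is conserved: ½mv² = U₁ − U₂ = kQq(1/r₁ − 1/r₂).
U₁ − U₂ = (8.99×10⁹ N·m²/C²)(6.04×10⁻⁹ C)(-8.47×10⁻⁹ C)(1/0.797 − 1/0.148) = 2.53×10⁻⁶ J.
v = √(2·2.53×10⁻⁶/0.0129) = 0.0198 m/s.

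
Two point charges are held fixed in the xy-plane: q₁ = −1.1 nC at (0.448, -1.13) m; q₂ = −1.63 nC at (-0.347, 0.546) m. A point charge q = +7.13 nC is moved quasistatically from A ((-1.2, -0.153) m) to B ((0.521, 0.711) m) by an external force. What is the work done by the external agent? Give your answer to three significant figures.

-2.50×10⁻⁸ J

For quasistatic motion the external work equals the change in potential energy: W_ext = qΔV = q(V_B − V_A).
At A: distances to the source charges are 1.92 m, 1.10 m; V_A = Σ kqᵢ/rᵢ = -18.4 V.
At B: distances to the source charges are 1.84 m, 0.884 m; V_B = Σ kqᵢ/rᵢ = -22.0 V.
ΔV = V_B − V_A = -3.50 V.
W_ext = qΔV = (7.13×10⁻⁹ C)(-3.50 V) = -2.50×10⁻⁸ J.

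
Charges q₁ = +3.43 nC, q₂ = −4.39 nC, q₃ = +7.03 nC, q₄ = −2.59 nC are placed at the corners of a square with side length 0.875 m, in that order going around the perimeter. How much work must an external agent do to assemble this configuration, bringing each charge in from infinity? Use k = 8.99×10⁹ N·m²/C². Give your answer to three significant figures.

-4.92×10⁻⁷ J

The assembly work is the sum of pairwise potential energies, U = Σ_{i<j} kqᵢqⱼ/rᵢⱼ.
The four side pairs have separation 0.875 m and the two diagonal pairs 1.24 m.
Summing all 6 pair terms gives U = -4.92×10⁻⁷ J.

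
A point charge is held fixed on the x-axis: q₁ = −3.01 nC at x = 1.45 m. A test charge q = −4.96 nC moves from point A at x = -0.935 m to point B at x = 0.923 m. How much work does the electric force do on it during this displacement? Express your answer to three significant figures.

-1.98×10⁻⁷ J

The work done by the electric force is W_field = −ΔU = −q(V_B − V_A) = q(V_A − V_B).
At A: distance to the source charge is 2.38 m; V_A = kq₁/r = -11.3 V.
At B: distance to the source charge is 0.527 m; V_B = kq₁/r = -51.3 V.
ΔV = V_B − V_A = -40.0 V.
W_field = −qΔV = −(-4.96×10⁻⁹ C)(-40.0 V) = -1.98×10⁻⁷ J.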